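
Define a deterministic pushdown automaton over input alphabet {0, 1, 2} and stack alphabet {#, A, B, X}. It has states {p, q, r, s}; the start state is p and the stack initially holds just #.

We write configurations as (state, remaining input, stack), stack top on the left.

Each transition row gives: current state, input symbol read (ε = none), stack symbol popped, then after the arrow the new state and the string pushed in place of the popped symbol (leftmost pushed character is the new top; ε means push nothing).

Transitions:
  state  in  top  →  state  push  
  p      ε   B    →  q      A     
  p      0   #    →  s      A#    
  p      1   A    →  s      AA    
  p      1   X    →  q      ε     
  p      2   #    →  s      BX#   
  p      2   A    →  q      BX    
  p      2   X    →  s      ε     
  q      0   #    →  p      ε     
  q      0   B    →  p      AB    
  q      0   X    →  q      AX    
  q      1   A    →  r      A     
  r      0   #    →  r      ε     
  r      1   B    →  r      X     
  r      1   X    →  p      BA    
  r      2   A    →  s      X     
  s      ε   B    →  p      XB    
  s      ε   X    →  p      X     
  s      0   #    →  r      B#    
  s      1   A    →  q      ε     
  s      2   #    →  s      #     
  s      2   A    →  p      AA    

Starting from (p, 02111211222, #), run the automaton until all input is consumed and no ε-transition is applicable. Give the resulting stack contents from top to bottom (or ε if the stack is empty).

#

(p, 02111211222, #) ⊢ (s, 2111211222, A#) ⊢ (p, 111211222, AA#) ⊢ (s, 11211222, AAA#) ⊢ (q, 1211222, AA#) ⊢ (r, 211222, AA#) ⊢ (s, 11222, XA#) ⊢ (p, 11222, XA#) ⊢ (q, 1222, A#) ⊢ (r, 222, A#) ⊢ (s, 22, X#) ⊢ (p, 22, X#) ⊢ (s, 2, #) ⊢ (s, ε, #)
All input consumed in state s with stack #.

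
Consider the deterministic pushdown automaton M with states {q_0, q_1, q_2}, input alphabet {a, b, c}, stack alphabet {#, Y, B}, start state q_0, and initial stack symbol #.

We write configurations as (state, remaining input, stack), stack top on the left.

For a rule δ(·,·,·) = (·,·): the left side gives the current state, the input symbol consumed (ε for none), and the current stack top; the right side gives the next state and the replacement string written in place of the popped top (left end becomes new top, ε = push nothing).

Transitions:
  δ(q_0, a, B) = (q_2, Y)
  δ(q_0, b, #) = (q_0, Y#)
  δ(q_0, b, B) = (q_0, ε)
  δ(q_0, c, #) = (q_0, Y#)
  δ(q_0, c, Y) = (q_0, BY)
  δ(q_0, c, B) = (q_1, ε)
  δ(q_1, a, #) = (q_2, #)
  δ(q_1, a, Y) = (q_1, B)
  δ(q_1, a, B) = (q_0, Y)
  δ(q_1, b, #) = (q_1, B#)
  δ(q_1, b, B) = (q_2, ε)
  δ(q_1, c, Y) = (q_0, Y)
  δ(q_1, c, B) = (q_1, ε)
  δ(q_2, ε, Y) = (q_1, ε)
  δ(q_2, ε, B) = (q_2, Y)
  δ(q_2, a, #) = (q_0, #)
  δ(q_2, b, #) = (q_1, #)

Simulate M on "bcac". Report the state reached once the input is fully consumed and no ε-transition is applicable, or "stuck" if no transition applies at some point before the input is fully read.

q_0

(q_0, bcac, #) ⊢ (q_0, cac, Y#) ⊢ (q_0, ac, BY#) ⊢ (q_2, c, YY#) ⊢ (q_1, c, Y#) ⊢ (q_0, ε, Y#)
All input consumed; M is in state q_0.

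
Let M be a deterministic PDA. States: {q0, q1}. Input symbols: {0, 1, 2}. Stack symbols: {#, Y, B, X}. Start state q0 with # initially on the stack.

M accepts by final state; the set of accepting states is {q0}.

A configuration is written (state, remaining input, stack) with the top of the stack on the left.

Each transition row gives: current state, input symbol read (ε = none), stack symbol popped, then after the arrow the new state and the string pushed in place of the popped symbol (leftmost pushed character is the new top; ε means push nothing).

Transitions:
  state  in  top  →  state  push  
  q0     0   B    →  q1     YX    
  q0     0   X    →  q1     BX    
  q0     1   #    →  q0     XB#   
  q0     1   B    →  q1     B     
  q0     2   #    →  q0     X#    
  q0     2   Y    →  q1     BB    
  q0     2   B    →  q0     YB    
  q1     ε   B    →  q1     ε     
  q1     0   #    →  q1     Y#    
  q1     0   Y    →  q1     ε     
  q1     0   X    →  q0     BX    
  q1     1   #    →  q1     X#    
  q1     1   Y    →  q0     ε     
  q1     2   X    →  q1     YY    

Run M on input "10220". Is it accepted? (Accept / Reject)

(q0, 10220, #)
  read 1, top #: go to q0, push XB# → (q0, 0220, XB#)
  read 0, top X: go to q1, push BX → (q1, 220, BXB#)
  ε-move, top B: go to q1, push ε → (q1, 220, XB#)
  read 2, top X: go to q1, push YY → (q1, 20, YYB#)
No transition applies at (q1, 20, YYB#); input not fully consumed.

Reject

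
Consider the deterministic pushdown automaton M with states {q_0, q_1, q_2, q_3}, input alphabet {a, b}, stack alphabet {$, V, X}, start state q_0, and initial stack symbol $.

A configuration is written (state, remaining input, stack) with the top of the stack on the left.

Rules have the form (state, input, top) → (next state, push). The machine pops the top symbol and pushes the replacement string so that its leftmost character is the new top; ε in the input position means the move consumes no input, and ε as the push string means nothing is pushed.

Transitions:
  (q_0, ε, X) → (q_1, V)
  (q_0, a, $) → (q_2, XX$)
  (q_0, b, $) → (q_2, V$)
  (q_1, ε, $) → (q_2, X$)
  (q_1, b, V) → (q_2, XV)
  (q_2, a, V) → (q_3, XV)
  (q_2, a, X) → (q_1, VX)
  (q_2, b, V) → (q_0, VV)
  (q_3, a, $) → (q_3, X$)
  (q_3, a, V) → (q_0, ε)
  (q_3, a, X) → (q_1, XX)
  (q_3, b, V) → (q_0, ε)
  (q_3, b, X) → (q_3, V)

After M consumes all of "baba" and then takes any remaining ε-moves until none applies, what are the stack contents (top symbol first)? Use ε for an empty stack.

(q_0, baba, $) ⊢ (q_2, aba, V$) ⊢ (q_3, ba, XV$) ⊢ (q_3, a, VV$) ⊢ (q_0, ε, V$)
All input consumed in state q_0 with stack V$.

V$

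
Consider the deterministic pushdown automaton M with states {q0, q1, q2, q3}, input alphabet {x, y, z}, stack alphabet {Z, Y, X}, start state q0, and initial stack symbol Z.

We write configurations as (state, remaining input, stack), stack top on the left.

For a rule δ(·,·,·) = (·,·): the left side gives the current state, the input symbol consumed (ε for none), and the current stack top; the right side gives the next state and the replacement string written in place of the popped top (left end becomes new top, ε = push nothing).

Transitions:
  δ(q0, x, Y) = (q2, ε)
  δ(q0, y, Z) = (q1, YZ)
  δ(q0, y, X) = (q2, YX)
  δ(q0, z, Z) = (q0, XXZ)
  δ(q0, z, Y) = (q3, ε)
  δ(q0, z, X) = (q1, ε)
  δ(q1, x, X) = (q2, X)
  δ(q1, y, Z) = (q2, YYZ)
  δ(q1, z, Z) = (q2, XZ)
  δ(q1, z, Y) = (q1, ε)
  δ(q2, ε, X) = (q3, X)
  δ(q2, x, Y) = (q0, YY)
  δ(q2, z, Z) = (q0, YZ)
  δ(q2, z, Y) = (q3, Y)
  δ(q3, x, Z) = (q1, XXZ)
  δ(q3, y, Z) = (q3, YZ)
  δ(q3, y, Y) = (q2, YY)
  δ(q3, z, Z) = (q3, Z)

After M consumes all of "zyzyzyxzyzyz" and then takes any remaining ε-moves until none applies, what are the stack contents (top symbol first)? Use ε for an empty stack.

(q0, zyzyzyxzyzyz, Z)
  read z, top Z: go to q0, push XXZ → (q0, yzyzyxzyzyz, XXZ)
  read y, top X: go to q2, push YX → (q2, zyzyxzyzyz, YXXZ)
  read z, top Y: go to q3, push Y → (q3, yzyxzyzyz, YXXZ)
  read y, top Y: go to q2, push YY → (q2, zyxzyzyz, YYXXZ)
  read z, top Y: go to q3, push Y → (q3, yxzyzyz, YYXXZ)
  read y, top Y: go to q2, push YY → (q2, xzyzyz, YYYXXZ)
  read x, top Y: go to q0, push YY → (q0, zyzyz, YYYYXXZ)
  read z, top Y: go to q3, push ε → (q3, yzyz, YYYXXZ)
  read y, top Y: go to q2, push YY → (q2, zyz, YYYYXXZ)
  read z, top Y: go to q3, push Y → (q3, yz, YYYYXXZ)
  read y, top Y: go to q2, push YY → (q2, z, YYYYYXXZ)
  read z, top Y: go to q3, push Y → (q3, ε, YYYYYXXZ)
All input consumed in state q3 with stack YYYYYXXZ.

YYYYYXXZ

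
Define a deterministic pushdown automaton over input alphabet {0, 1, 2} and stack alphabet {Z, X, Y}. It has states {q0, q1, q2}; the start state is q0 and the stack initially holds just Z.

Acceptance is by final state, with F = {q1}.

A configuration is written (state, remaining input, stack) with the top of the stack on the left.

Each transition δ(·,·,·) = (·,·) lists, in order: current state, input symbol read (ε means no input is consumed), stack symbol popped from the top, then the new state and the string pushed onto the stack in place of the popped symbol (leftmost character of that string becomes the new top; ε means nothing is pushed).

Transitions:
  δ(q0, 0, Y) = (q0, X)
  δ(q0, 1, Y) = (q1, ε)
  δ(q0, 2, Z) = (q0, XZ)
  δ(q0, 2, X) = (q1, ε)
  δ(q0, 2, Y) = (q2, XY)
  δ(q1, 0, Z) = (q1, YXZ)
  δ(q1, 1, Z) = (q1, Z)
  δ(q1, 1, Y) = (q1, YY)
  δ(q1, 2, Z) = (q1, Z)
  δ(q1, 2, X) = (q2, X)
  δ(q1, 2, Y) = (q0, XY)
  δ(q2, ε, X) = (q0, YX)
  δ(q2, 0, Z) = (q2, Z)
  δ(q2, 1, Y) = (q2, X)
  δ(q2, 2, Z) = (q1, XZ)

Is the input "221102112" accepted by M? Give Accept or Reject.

(q0, 221102112, Z) ⊢ (q0, 21102112, XZ) ⊢ (q1, 1102112, Z) ⊢ (q1, 102112, Z) ⊢ (q1, 02112, Z) ⊢ (q1, 2112, YXZ) ⊢ (q0, 112, XYXZ)
No transition applies at (q0, 112, XYXZ); input not fully consumed.

Reject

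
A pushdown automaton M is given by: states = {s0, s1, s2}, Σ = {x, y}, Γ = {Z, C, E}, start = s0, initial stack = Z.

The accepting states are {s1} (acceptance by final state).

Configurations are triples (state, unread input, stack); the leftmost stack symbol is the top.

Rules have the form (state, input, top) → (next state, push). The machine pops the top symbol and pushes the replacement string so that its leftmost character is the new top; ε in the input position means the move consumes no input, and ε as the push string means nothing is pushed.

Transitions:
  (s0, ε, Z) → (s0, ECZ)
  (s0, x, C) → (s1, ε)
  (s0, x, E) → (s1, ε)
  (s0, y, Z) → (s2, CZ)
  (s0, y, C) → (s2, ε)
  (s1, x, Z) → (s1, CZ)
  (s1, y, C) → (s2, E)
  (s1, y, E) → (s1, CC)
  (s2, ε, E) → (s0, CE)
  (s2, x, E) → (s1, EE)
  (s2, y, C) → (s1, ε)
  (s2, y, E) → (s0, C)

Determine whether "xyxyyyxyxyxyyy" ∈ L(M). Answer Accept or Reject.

No computation consumes all input and reaches a final state.

Reject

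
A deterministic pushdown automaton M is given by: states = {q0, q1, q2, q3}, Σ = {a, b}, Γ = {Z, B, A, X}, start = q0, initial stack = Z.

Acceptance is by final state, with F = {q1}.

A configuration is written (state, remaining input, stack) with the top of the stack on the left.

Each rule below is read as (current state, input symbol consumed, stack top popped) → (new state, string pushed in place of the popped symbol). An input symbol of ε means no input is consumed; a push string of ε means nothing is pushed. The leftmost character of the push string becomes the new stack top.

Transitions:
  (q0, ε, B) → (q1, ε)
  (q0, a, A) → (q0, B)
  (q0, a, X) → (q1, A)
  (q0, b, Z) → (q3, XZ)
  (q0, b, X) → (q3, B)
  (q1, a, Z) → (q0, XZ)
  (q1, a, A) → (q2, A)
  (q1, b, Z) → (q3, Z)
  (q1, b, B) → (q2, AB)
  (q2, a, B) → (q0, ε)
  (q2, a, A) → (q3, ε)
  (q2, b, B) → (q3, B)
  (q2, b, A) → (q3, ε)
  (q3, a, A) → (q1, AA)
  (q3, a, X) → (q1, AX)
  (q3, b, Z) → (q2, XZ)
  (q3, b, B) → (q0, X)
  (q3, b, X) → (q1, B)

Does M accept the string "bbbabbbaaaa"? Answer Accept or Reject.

(q0, bbbabbbaaaa, Z) ⊢ (q3, bbabbbaaaa, XZ) ⊢ (q1, babbbaaaa, BZ) ⊢ (q2, abbbaaaa, ABZ) ⊢ (q3, bbbaaaa, BZ) ⊢ (q0, bbaaaa, XZ) ⊢ (q3, baaaa, BZ) ⊢ (q0, aaaa, XZ) ⊢ (q1, aaa, AZ) ⊢ (q2, aa, AZ) ⊢ (q3, a, Z)
No transition applies at (q3, a, Z); input not fully consumed.

Reject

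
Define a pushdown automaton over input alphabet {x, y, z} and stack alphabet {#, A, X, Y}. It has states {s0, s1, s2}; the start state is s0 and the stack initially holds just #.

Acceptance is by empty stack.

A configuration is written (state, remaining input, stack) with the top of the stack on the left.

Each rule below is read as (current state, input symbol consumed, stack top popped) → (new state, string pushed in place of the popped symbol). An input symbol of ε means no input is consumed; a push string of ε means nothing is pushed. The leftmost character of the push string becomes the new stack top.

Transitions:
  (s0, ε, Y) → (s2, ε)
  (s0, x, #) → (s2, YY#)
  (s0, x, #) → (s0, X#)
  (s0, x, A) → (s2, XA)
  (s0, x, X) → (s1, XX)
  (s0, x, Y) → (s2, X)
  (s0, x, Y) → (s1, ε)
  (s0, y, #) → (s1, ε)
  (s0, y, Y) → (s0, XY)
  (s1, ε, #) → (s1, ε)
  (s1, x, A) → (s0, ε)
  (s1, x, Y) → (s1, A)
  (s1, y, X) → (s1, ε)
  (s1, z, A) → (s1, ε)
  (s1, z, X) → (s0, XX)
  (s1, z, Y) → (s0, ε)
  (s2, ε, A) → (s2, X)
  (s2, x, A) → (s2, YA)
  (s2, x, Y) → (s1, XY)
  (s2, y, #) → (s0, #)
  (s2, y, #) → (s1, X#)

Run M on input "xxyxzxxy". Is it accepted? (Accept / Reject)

One accepting computation: (s0, xxyxzxxy, #) ⊢ (s2, xyxzxxy, YY#) ⊢ (s1, yxzxxy, XYY#) ⊢ (s1, xzxxy, YY#) ⊢ (s1, zxxy, AY#) ⊢ (s1, xxy, Y#) ⊢ (s1, xy, A#) ⊢ (s0, y, #) ⊢ (s1, ε, ε)
All input consumed and the stack is empty.

Accept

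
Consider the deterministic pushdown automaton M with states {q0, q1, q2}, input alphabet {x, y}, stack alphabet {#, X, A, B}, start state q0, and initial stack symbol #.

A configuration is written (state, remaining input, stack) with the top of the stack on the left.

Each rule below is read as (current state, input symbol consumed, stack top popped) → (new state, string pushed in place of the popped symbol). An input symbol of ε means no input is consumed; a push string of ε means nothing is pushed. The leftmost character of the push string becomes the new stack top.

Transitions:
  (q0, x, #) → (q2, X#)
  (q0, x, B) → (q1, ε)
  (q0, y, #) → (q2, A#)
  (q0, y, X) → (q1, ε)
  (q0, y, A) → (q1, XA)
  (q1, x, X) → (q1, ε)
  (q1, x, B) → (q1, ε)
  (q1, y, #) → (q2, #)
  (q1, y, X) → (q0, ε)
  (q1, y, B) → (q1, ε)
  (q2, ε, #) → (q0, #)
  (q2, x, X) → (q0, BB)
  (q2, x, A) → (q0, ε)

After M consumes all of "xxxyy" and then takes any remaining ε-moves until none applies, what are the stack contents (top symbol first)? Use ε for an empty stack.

#

(q0, xxxyy, #) ⊢ (q2, xxyy, X#) ⊢ (q0, xyy, BB#) ⊢ (q1, yy, B#) ⊢ (q1, y, #) ⊢ (q2, ε, #) ⊢ (q0, ε, #)
All input consumed in state q0 with stack #.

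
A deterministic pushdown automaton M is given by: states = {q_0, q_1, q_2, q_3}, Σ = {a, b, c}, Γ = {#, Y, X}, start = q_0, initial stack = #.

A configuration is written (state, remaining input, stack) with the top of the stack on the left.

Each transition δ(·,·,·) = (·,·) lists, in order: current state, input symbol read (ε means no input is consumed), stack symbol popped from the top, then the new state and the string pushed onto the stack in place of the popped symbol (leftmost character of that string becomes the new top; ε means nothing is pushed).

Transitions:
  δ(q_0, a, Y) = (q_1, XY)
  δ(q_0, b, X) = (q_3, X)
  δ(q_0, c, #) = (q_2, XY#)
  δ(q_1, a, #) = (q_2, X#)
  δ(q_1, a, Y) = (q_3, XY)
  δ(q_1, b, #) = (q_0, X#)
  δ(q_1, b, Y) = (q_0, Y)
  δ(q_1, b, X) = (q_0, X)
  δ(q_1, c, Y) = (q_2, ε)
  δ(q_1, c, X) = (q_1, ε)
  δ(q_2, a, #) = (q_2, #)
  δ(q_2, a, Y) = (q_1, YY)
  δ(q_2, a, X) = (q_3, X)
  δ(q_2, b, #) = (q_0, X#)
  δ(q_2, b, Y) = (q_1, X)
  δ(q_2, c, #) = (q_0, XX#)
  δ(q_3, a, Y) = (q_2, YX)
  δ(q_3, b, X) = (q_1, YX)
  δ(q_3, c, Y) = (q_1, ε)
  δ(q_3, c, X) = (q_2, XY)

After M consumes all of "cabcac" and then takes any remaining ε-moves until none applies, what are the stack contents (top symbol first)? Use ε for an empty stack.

(q_0, cabcac, #) ⊢ (q_2, abcac, XY#) ⊢ (q_3, bcac, XY#) ⊢ (q_1, cac, YXY#) ⊢ (q_2, ac, XY#) ⊢ (q_3, c, XY#) ⊢ (q_2, ε, XYY#)
All input consumed in state q_2 with stack XYY#.

XYY#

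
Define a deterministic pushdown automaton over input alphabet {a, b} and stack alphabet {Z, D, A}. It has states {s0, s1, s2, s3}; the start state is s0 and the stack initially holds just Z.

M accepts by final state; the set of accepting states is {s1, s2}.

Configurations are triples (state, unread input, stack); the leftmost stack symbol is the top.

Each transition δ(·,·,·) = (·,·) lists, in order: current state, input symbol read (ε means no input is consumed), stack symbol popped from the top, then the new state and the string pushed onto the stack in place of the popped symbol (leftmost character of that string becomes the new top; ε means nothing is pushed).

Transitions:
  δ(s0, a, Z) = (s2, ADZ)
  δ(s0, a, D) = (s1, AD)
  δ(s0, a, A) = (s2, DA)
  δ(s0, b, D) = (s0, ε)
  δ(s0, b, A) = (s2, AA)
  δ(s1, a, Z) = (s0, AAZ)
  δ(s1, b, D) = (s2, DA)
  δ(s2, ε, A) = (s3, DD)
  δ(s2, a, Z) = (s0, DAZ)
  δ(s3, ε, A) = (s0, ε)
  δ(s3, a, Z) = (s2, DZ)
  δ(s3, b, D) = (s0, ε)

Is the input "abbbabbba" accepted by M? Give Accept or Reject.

(s0, abbbabbba, Z)
  read a, top Z: go to s2, push ADZ → (s2, bbbabbba, ADZ)
  ε-move, top A: go to s3, push DD → (s3, bbbabbba, DDDZ)
  read b, top D: go to s0, push ε → (s0, bbabbba, DDZ)
  read b, top D: go to s0, push ε → (s0, babbba, DZ)
  read b, top D: go to s0, push ε → (s0, abbba, Z)
  read a, top Z: go to s2, push ADZ → (s2, bbba, ADZ)
  ε-move, top A: go to s3, push DD → (s3, bbba, DDDZ)
  read b, top D: go to s0, push ε → (s0, bba, DDZ)
  read b, top D: go to s0, push ε → (s0, ba, DZ)
  read b, top D: go to s0, push ε → (s0, a, Z)
  read a, top Z: go to s2, push ADZ → (s2, ε, ADZ)
All input consumed; state s2 ∈ F.

Accept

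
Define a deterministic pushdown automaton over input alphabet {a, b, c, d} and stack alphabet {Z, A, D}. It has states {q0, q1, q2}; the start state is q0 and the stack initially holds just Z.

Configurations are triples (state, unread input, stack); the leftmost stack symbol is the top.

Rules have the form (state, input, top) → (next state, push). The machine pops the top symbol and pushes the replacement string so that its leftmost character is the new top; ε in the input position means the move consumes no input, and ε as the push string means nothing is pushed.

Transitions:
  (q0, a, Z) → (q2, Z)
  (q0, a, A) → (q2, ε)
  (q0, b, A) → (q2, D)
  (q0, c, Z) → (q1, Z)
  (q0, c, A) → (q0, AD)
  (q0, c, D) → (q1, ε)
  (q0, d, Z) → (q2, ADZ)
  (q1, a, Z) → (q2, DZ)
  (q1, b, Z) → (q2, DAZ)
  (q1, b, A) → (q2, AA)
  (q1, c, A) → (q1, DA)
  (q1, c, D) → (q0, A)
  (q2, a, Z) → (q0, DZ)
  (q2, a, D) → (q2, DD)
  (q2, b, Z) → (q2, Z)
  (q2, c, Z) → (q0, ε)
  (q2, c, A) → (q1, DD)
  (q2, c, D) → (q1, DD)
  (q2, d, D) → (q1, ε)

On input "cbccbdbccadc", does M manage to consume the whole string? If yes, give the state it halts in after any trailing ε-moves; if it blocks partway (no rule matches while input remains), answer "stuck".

(q0, cbccbdbccadc, Z) ⊢ (q1, bccbdbccadc, Z) ⊢ (q2, ccbdbccadc, DAZ) ⊢ (q1, cbdbccadc, DDAZ) ⊢ (q0, bdbccadc, ADAZ) ⊢ (q2, dbccadc, DDAZ) ⊢ (q1, bccadc, DAZ)
No transition for (q1, b, top D); M blocks with input bccadc remaining.

stuck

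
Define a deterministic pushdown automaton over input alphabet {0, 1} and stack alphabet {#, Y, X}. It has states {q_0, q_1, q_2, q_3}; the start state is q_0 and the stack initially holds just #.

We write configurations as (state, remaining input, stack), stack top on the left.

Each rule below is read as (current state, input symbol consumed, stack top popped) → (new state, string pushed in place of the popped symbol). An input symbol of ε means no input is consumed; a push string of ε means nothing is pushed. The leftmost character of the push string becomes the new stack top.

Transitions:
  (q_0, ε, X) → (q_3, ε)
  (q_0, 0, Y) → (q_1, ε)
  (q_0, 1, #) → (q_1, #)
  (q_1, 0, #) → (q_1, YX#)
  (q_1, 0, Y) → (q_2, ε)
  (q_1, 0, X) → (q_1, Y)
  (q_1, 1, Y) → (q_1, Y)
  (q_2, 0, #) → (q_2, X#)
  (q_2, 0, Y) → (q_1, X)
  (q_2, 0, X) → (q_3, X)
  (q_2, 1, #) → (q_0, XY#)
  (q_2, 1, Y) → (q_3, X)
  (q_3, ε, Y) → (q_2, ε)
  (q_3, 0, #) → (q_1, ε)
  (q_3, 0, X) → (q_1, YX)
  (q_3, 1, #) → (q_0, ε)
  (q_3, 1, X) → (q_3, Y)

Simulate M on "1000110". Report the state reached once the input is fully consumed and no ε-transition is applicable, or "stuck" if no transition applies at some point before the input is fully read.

q_2

(q_0, 1000110, #)
  read 1, top #: go to q_1, push # → (q_1, 000110, #)
  read 0, top #: go to q_1, push YX# → (q_1, 00110, YX#)
  read 0, top Y: go to q_2, push ε → (q_2, 0110, X#)
  read 0, top X: go to q_3, push X → (q_3, 110, X#)
  read 1, top X: go to q_3, push Y → (q_3, 10, Y#)
  ε-move, top Y: go to q_2, push ε → (q_2, 10, #)
  read 1, top #: go to q_0, push XY# → (q_0, 0, XY#)
  ε-move, top X: go to q_3, push ε → (q_3, 0, Y#)
  ε-move, top Y: go to q_2, push ε → (q_2, 0, #)
  read 0, top #: go to q_2, push X# → (q_2, ε, X#)
All input consumed; M is in state q_2.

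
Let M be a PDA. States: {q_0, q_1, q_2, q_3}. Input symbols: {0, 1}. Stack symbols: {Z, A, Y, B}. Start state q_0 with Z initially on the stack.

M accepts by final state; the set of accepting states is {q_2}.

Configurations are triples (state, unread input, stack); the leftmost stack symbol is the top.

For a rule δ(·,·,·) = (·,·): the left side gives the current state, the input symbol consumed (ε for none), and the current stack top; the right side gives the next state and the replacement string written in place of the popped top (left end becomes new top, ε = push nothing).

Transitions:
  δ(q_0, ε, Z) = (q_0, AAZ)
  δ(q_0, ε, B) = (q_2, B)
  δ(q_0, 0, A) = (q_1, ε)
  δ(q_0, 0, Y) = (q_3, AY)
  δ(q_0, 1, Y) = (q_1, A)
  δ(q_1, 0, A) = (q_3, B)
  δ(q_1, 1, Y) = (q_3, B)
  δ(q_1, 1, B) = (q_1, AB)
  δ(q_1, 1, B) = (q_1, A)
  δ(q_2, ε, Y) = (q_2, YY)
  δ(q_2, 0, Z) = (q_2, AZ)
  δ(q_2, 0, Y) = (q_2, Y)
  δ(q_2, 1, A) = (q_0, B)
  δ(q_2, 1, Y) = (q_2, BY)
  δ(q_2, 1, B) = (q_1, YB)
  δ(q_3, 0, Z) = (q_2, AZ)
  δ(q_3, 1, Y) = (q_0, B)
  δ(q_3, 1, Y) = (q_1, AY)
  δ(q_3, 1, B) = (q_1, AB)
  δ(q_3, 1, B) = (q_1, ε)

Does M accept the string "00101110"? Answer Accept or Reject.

Reject

No computation consumes all input and reaches a final state.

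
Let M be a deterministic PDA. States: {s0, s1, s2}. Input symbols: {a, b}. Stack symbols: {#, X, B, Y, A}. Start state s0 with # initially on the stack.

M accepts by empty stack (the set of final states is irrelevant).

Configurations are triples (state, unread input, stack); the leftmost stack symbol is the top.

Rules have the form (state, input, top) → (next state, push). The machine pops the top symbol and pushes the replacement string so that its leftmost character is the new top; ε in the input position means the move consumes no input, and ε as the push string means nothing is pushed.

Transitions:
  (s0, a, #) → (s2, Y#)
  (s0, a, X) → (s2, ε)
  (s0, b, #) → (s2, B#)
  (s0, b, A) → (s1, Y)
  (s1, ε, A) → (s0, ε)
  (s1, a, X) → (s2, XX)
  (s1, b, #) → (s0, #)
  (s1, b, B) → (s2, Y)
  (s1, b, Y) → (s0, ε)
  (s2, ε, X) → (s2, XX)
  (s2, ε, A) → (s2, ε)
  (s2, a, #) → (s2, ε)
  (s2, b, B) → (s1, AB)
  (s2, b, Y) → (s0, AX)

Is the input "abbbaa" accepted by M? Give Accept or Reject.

(s0, abbbaa, #)
  read a, top #: go to s2, push Y# → (s2, bbbaa, Y#)
  read b, top Y: go to s0, push AX → (s0, bbaa, AX#)
  read b, top A: go to s1, push Y → (s1, baa, YX#)
  read b, top Y: go to s0, push ε → (s0, aa, X#)
  read a, top X: go to s2, push ε → (s2, a, #)
  read a, top #: go to s2, push ε → (s2, ε, ε)
All input consumed and the stack is empty.

Accept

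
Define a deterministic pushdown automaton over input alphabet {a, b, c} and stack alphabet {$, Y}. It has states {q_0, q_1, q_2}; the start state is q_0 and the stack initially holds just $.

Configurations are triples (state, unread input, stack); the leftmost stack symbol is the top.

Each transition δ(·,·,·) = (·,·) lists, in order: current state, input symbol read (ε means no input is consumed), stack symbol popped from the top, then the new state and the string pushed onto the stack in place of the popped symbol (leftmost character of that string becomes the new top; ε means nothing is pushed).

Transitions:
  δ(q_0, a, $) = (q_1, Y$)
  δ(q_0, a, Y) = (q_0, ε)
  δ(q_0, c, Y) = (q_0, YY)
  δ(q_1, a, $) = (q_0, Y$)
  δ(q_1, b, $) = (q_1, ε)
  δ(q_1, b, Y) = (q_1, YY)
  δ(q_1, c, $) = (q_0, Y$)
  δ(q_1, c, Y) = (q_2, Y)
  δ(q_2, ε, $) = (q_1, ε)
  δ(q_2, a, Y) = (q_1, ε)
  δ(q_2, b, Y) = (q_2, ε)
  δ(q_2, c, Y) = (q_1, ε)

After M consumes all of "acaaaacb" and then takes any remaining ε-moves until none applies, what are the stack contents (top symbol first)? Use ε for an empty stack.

ε

(q_0, acaaaacb, $) ⊢ (q_1, caaaacb, Y$) ⊢ (q_2, aaaacb, Y$) ⊢ (q_1, aaacb, $) ⊢ (q_0, aacb, Y$) ⊢ (q_0, acb, $) ⊢ (q_1, cb, Y$) ⊢ (q_2, b, Y$) ⊢ (q_2, ε, $) ⊢ (q_1, ε, ε)
All input consumed in state q_1 with stack ε.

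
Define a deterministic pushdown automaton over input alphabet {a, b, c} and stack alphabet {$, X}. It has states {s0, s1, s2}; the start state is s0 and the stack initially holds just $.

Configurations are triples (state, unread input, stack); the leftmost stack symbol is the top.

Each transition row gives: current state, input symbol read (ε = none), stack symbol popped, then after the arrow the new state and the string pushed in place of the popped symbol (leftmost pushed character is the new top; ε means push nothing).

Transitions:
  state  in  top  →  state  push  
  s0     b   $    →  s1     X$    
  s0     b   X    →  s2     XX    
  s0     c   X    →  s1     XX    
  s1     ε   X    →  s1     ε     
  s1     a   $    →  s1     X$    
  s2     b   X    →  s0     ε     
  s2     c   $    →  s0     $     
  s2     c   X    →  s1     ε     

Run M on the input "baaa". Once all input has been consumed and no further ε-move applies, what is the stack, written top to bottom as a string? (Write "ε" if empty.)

(s0, baaa, $)
  read b, top $: go to s1, push X$ → (s1, aaa, X$)
  ε-move, top X: go to s1, push ε → (s1, aaa, $)
  read a, top $: go to s1, push X$ → (s1, aa, X$)
  ε-move, top X: go to s1, push ε → (s1, aa, $)
  read a, top $: go to s1, push X$ → (s1, a, X$)
  ε-move, top X: go to s1, push ε → (s1, a, $)
  read a, top $: go to s1, push X$ → (s1, ε, X$)
  ε-move, top X: go to s1, push ε → (s1, ε, $)
All input consumed in state s1 with stack $.

$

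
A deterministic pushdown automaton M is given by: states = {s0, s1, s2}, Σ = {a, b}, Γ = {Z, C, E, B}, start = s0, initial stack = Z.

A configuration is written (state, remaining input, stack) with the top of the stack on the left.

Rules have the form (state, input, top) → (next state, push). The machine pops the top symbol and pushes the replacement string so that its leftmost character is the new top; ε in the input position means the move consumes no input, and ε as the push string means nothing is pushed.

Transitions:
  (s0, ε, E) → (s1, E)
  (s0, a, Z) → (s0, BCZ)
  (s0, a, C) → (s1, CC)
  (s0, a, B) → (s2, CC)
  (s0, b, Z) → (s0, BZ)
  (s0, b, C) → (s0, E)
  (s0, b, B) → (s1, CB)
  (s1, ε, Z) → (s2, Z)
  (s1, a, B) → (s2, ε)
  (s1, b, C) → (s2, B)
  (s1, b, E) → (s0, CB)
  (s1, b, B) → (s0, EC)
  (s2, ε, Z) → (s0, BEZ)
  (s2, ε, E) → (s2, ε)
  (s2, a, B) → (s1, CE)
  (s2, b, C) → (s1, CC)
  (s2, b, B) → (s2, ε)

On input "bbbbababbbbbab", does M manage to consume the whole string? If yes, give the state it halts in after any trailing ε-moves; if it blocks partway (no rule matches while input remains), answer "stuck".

s2

(s0, bbbbababbbbbab, Z) ⊢ (s0, bbbababbbbbab, BZ) ⊢ (s1, bbababbbbbab, CBZ) ⊢ (s2, bababbbbbab, BBZ) ⊢ (s2, ababbbbbab, BZ) ⊢ (s1, babbbbbab, CEZ) ⊢ (s2, abbbbbab, BEZ) ⊢ (s1, bbbbbab, CEEZ) ⊢ (s2, bbbbab, BEEZ) ⊢ (s2, bbbab, EEZ) ⊢ (s2, bbbab, EZ) ⊢ (s2, bbbab, Z) ⊢ (s0, bbbab, BEZ) ⊢ (s1, bbab, CBEZ) ⊢ (s2, bab, BBEZ) ⊢ (s2, ab, BEZ) ⊢ (s1, b, CEEZ) ⊢ (s2, ε, BEEZ)
All input consumed; M is in state s2.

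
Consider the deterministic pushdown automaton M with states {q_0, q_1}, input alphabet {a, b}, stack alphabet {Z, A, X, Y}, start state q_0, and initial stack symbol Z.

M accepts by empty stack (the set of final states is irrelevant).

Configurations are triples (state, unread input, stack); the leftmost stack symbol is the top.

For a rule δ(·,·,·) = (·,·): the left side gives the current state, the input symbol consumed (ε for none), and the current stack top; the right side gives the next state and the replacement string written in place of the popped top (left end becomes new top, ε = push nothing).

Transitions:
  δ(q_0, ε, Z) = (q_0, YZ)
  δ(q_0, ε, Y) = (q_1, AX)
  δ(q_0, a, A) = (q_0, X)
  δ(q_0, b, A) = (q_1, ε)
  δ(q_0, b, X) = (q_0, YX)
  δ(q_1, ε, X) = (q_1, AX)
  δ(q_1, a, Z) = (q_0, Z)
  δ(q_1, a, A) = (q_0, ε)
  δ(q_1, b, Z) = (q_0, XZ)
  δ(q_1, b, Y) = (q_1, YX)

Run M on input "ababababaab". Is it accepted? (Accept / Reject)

(q_0, ababababaab, Z) ⊢ (q_0, ababababaab, YZ) ⊢ (q_1, ababababaab, AXZ) ⊢ (q_0, babababaab, XZ) ⊢ (q_0, abababaab, YXZ) ⊢ (q_1, abababaab, AXXZ) ⊢ (q_0, bababaab, XXZ) ⊢ (q_0, ababaab, YXXZ) ⊢ (q_1, ababaab, AXXXZ) ⊢ (q_0, babaab, XXXZ) ⊢ (q_0, abaab, YXXXZ) ⊢ (q_1, abaab, AXXXXZ) ⊢ (q_0, baab, XXXXZ) ⊢ (q_0, aab, YXXXXZ) ⊢ (q_1, aab, AXXXXXZ) ⊢ (q_0, ab, XXXXXZ)
No transition applies at (q_0, ab, XXXXXZ); input not fully consumed.

Reject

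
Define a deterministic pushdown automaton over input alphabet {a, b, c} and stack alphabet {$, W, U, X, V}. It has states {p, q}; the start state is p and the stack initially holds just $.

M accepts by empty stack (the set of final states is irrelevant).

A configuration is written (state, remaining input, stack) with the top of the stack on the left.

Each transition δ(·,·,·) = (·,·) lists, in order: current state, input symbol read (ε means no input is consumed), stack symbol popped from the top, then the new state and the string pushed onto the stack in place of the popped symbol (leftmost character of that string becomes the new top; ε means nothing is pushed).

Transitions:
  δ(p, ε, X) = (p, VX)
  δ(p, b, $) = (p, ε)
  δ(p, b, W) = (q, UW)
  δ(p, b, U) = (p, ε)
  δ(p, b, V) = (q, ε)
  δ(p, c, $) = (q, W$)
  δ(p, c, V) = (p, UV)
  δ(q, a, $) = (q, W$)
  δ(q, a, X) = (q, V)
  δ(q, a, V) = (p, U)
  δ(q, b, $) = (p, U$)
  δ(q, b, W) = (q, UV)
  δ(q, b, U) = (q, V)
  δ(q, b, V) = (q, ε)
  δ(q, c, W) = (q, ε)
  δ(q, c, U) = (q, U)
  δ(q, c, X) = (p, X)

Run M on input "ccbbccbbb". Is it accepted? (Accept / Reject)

(p, ccbbccbbb, $)
  read c, top $: go to q, push W$ → (q, cbbccbbb, W$)
  read c, top W: go to q, push ε → (q, bbccbbb, $)
  read b, top $: go to p, push U$ → (p, bccbbb, U$)
  read b, top U: go to p, push ε → (p, ccbbb, $)
  read c, top $: go to q, push W$ → (q, cbbb, W$)
  read c, top W: go to q, push ε → (q, bbb, $)
  read b, top $: go to p, push U$ → (p, bb, U$)
  read b, top U: go to p, push ε → (p, b, $)
  read b, top $: go to p, push ε → (p, ε, ε)
All input consumed and the stack is empty.

Accept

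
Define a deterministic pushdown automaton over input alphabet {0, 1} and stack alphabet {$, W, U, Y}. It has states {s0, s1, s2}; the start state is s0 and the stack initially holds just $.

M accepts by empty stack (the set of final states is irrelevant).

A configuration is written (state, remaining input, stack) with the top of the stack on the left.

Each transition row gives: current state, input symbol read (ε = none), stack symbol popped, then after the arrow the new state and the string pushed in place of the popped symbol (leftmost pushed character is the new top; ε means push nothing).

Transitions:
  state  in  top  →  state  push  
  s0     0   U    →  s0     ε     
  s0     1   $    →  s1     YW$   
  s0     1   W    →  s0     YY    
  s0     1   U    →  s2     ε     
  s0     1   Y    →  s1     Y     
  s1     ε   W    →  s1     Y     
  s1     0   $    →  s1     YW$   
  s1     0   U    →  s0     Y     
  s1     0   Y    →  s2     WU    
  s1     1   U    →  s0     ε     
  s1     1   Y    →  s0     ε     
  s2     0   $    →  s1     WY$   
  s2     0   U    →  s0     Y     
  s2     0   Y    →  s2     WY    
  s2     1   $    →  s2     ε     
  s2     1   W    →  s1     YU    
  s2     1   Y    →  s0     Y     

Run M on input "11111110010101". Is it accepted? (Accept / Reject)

(s0, 11111110010101, $)
  read 1, top $: go to s1, push YW$ → (s1, 1111110010101, YW$)
  read 1, top Y: go to s0, push ε → (s0, 111110010101, W$)
  read 1, top W: go to s0, push YY → (s0, 11110010101, YY$)
  read 1, top Y: go to s1, push Y → (s1, 1110010101, YY$)
  read 1, top Y: go to s0, push ε → (s0, 110010101, Y$)
  read 1, top Y: go to s1, push Y → (s1, 10010101, Y$)
  read 1, top Y: go to s0, push ε → (s0, 0010101, $)
No transition applies at (s0, 0010101, $); input not fully consumed.

Reject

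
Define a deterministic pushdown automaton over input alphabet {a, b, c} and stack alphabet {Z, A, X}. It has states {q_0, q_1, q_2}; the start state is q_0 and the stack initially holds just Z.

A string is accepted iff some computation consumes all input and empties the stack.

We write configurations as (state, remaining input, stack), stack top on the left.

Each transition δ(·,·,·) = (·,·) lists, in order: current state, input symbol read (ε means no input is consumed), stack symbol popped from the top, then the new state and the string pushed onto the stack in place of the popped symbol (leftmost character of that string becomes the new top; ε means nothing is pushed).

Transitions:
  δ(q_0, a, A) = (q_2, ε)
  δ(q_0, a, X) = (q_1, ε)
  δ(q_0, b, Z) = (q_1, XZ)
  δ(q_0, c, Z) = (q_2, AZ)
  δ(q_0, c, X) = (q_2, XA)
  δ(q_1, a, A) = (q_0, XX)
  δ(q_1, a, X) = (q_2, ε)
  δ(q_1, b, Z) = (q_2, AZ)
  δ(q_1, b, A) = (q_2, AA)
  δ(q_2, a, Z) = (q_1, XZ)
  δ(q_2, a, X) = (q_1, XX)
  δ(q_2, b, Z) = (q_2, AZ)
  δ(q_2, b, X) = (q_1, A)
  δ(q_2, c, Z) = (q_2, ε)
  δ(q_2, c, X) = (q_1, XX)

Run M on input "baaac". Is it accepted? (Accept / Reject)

Accept

(q_0, baaac, Z)
  read b, top Z: go to q_1, push XZ → (q_1, aaac, XZ)
  read a, top X: go to q_2, push ε → (q_2, aac, Z)
  read a, top Z: go to q_1, push XZ → (q_1, ac, XZ)
  read a, top X: go to q_2, push ε → (q_2, c, Z)
  read c, top Z: go to q_2, push ε → (q_2, ε, ε)
All input consumed and the stack is empty.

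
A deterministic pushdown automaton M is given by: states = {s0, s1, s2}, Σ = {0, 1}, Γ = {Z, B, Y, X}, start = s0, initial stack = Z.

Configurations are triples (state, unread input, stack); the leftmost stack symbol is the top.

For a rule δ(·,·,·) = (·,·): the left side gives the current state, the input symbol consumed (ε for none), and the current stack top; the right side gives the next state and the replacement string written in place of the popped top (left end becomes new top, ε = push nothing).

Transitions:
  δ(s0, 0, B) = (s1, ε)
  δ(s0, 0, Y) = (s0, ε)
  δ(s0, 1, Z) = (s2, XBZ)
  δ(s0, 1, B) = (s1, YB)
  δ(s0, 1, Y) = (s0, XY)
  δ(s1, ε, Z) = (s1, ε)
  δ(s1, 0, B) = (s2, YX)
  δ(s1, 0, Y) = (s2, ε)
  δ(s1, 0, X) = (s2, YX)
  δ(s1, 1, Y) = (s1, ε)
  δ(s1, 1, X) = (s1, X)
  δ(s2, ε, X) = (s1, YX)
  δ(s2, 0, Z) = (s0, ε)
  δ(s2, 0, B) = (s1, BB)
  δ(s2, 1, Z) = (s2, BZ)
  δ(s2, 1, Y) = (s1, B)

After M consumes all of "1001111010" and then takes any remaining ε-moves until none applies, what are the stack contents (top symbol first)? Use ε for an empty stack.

(s0, 1001111010, Z)
  read 1, top Z: go to s2, push XBZ → (s2, 001111010, XBZ)
  ε-move, top X: go to s1, push YX → (s1, 001111010, YXBZ)
  read 0, top Y: go to s2, push ε → (s2, 01111010, XBZ)
  ε-move, top X: go to s1, push YX → (s1, 01111010, YXBZ)
  read 0, top Y: go to s2, push ε → (s2, 1111010, XBZ)
  ε-move, top X: go to s1, push YX → (s1, 1111010, YXBZ)
  read 1, top Y: go to s1, push ε → (s1, 111010, XBZ)
  read 1, top X: go to s1, push X → (s1, 11010, XBZ)
  read 1, top X: go to s1, push X → (s1, 1010, XBZ)
  read 1, top X: go to s1, push X → (s1, 010, XBZ)
  read 0, top X: go to s2, push YX → (s2, 10, YXBZ)
  read 1, top Y: go to s1, push B → (s1, 0, BXBZ)
  read 0, top B: go to s2, push YX → (s2, ε, YXXBZ)
All input consumed in state s2 with stack YXXBZ.

YXXBZ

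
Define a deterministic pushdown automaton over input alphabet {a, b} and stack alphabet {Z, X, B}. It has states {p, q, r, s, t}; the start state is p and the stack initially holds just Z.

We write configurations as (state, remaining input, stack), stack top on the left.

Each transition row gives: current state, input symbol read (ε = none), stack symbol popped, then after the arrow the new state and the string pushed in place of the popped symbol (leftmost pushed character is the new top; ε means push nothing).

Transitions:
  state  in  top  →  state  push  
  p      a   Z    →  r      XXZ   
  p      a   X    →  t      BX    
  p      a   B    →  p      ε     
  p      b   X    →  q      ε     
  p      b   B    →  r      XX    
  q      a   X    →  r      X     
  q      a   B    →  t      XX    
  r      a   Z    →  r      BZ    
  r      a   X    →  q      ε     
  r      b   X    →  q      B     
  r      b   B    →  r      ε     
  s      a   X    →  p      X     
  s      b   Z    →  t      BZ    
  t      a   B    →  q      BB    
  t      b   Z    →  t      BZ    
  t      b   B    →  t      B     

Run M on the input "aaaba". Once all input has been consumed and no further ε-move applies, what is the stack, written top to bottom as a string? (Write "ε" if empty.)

(p, aaaba, Z)
  read a, top Z: go to r, push XXZ → (r, aaba, XXZ)
  read a, top X: go to q, push ε → (q, aba, XZ)
  read a, top X: go to r, push X → (r, ba, XZ)
  read b, top X: go to q, push B → (q, a, BZ)
  read a, top B: go to t, push XX → (t, ε, XXZ)
All input consumed in state t with stack XXZ.

XXZ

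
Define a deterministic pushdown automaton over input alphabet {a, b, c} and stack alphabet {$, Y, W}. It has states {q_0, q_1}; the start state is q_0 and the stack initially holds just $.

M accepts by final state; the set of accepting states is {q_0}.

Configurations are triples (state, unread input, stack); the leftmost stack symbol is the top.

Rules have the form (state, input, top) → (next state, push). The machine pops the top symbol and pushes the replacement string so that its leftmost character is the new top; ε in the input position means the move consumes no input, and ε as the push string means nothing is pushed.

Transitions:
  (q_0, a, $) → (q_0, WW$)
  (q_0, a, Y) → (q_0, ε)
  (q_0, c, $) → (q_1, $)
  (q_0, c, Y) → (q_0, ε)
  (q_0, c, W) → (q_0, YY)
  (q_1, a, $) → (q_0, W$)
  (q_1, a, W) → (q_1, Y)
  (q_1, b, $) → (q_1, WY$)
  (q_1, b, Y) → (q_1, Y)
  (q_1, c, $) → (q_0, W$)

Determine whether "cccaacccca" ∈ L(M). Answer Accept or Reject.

(q_0, cccaacccca, $)
  read c, top $: go to q_1, push $ → (q_1, ccaacccca, $)
  read c, top $: go to q_0, push W$ → (q_0, caacccca, W$)
  read c, top W: go to q_0, push YY → (q_0, aacccca, YY$)
  read a, top Y: go to q_0, push ε → (q_0, acccca, Y$)
  read a, top Y: go to q_0, push ε → (q_0, cccca, $)
  read c, top $: go to q_1, push $ → (q_1, ccca, $)
  read c, top $: go to q_0, push W$ → (q_0, cca, W$)
  read c, top W: go to q_0, push YY → (q_0, ca, YY$)
  read c, top Y: go to q_0, push ε → (q_0, a, Y$)
  read a, top Y: go to q_0, push ε → (q_0, ε, $)
All input consumed; state q_0 ∈ F.

Accept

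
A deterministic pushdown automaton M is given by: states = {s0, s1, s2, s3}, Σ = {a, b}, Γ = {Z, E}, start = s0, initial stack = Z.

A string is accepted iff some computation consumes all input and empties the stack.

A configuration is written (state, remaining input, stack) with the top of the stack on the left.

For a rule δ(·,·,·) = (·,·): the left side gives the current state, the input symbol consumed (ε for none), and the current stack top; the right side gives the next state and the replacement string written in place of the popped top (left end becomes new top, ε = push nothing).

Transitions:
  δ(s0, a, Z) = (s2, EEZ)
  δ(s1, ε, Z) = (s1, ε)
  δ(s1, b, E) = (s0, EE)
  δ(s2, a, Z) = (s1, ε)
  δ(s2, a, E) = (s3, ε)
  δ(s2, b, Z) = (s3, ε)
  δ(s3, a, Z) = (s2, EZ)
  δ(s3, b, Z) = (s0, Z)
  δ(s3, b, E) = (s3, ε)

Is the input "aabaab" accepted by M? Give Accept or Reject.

Reject

(s0, aabaab, Z)
  read a, top Z: go to s2, push EEZ → (s2, abaab, EEZ)
  read a, top E: go to s3, push ε → (s3, baab, EZ)
  read b, top E: go to s3, push ε → (s3, aab, Z)
  read a, top Z: go to s2, push EZ → (s2, ab, EZ)
  read a, top E: go to s3, push ε → (s3, b, Z)
  read b, top Z: go to s0, push Z → (s0, ε, Z)
All input consumed; stack is Z, not empty, and no further ε-move applies.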